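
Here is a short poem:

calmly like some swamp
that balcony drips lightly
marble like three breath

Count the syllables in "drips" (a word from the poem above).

1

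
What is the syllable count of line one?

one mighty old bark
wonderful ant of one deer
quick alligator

5

Line one: one (1), mighty (2), old (1), bark (1) → 5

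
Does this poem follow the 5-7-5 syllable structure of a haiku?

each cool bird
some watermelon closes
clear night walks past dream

No

Line 1: each (1), cool (1), bird (1) → 3 (expected 5)
Line 2: some (1), watermelon (4), closes (2) → 7 ✓
Line 3: clear (1), night (1), walks (1), past (1), dream (1) → 5 ✓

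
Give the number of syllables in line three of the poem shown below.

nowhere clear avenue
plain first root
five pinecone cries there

5

Line three: "five pinecone cries there": 1+2+1+1 = 5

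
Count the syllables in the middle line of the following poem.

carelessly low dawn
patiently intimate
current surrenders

6

The middle line: "patiently intimate": 3+3 = 6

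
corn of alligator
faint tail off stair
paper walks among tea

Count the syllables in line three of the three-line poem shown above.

Line three: "paper walks among tea": 2+1+2+1 = 6

6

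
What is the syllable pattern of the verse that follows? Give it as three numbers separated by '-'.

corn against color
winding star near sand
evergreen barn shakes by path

Line 1: corn (1), against (2), color (2) → 5
Line 2: winding (2), star (1), near (1), sand (1) → 5
Line 3: evergreen (3), barn (1), shakes (1), by (1), path (1) → 7

5-5-7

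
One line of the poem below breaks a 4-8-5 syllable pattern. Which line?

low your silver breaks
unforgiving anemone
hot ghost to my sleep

Line 1: "low your silver breaks": 1+1+2+1 = 5 (expected 4)
Line 2: "unforgiving anemone": 4+4 = 8 ✓
Line 3: "hot ghost to my sleep": 1+1+1+1+1 = 5 ✓

Line 1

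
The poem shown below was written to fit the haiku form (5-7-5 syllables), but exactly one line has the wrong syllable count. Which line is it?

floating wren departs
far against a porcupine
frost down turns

The third line

Line 1: floating(2) + wren(1) + departs(2) = 5 ✓
Line 2: far(1) + against(2) + a(1) + porcupine(3) = 7 ✓
Line 3: frost(1) + down(1) + turns(1) = 3 (expected 5)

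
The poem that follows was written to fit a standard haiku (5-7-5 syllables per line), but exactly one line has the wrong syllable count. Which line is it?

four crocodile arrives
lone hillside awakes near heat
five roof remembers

Line 1: "four crocodile arrives": 1+3+2 = 6 (expected 5)
Line 2: "lone hillside awakes near heat": 1+2+2+1+1 = 7 ✓
Line 3: "five roof remembers": 1+1+3 = 5 ✓

The first line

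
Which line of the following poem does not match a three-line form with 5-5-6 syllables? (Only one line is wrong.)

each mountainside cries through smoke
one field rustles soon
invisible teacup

Line 1: "each mountainside cries through smoke": 1+3+1+1+1 = 7 (expected 5)
Line 2: "one field rustles soon": 1+1+2+1 = 5 ✓
Line 3: "invisible teacup": 4+2 = 6 ✓

The first line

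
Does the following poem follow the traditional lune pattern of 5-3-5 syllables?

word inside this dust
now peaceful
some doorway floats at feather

Line 1: word(1) + inside(2) + this(1) + dust(1) = 5 ✓
Line 2: now(1) + peaceful(2) = 3 ✓
Line 3: some(1) + doorway(2) + floats(1) + at(1) + feather(2) = 7 (expected 5)

No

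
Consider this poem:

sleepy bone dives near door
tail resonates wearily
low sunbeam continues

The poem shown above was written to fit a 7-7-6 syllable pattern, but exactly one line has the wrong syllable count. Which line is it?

Line 1: sleepy(2) + bone(1) + dives(1) + near(1) + door(1) = 6 (expected 7)
Line 2: tail(1) + resonates(3) + wearily(3) = 7 ✓
Line 3: low(1) + sunbeam(2) + continues(3) = 6 ✓

Line 1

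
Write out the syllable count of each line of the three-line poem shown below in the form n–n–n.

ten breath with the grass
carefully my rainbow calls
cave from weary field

5–7–5

Line 1: ten(1) + breath(1) + with(1) + the(1) + grass(1) = 5
Line 2: carefully(3) + my(1) + rainbow(2) + calls(1) = 7
Line 3: cave(1) + from(1) + weary(2) + field(1) = 5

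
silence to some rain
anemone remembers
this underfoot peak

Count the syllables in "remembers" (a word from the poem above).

3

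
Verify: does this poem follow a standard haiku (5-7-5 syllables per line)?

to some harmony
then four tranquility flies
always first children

Line 1: to(1) + some(1) + harmony(3) = 5 ✓
Line 2: then(1) + four(1) + tranquility(4) + flies(1) = 7 ✓
Line 3: always(2) + first(1) + children(2) = 5 ✓

Yes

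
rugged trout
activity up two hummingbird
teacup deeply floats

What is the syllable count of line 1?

Line 1: rugged(2) + trout(1) = 3

3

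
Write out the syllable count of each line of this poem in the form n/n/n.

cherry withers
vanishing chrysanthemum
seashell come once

Line 1: cherry (2), withers (2) → 4
Line 2: vanishing (3), chrysanthemum (4) → 7
Line 3: seashell (2), come (1), once (1) → 4

4/7/4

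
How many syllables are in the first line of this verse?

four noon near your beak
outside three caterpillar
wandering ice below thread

5

The first line: four(1) + noon(1) + near(1) + your(1) + beak(1) = 5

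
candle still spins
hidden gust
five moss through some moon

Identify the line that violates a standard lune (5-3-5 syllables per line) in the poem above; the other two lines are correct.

Line 1

Line 1: candle (2), still (1), spins (1) → 4 (expected 5)
Line 2: hidden (2), gust (1) → 3 ✓
Line 3: five (1), moss (1), through (1), some (1), moon (1) → 5 ✓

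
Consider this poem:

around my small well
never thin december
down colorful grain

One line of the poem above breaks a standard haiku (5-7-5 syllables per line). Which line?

Line 1: "around my small well": 2+1+1+1 = 5 ✓
Line 2: "never thin december": 2+1+3 = 6 (expected 7)
Line 3: "down colorful grain": 1+3+1 = 5 ✓

The second line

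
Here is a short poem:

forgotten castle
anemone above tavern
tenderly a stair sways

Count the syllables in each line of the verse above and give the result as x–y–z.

5–8–6

Line 1: "forgotten castle": 3+2 = 5
Line 2: "anemone above tavern": 4+2+2 = 8
Line 3: "tenderly a stair sways": 3+1+1+1 = 6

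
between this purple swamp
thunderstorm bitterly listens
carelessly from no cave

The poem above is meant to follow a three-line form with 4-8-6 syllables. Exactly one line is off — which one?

Line 1: between (2), this (1), purple (2), swamp (1) → 6 (expected 4)
Line 2: thunderstorm (3), bitterly (3), listens (2) → 8 ✓
Line 3: carelessly (3), from (1), no (1), cave (1) → 6 ✓

The first line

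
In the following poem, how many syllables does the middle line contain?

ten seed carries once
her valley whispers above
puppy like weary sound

The middle line: her(1) + valley(2) + whispers(2) + above(2) = 7

7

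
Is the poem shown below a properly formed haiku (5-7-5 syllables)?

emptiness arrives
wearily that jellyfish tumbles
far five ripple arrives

Line 1: "emptiness arrives": 3+2 = 5 ✓
Line 2: "wearily that jellyfish tumbles": 3+1+3+2 = 9 (expected 7)
Line 3: "far five ripple arrives": 1+1+2+2 = 6 (expected 5)

No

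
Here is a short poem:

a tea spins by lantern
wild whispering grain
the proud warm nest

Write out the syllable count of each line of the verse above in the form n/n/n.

Line 1: a (1), tea (1), spins (1), by (1), lantern (2) → 6
Line 2: wild (1), whispering (3), grain (1) → 5
Line 3: the (1), proud (1), warm (1), nest (1) → 4

6/5/4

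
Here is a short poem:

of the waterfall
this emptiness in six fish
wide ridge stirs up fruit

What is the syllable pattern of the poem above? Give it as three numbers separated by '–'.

Line 1: of (1), the (1), waterfall (3) → 5
Line 2: this (1), emptiness (3), in (1), six (1), fish (1) → 7
Line 3: wide (1), ridge (1), stirs (1), up (1), fruit (1) → 5

5–7–5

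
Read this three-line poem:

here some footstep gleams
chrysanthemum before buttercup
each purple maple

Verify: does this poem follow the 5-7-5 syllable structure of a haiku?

No

Line 1: here (1), some (1), footstep (2), gleams (1) → 5 ✓
Line 2: chrysanthemum (4), before (2), buttercup (3) → 9 (expected 7)
Line 3: each (1), purple (2), maple (2) → 5 ✓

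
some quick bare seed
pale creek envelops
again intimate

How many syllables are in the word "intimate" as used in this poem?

"intimate" has 3 syllables.

3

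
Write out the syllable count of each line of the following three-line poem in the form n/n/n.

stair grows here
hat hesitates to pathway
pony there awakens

Line 1: stair(1) + grows(1) + here(1) = 3
Line 2: hat(1) + hesitates(3) + to(1) + pathway(2) = 7
Line 3: pony(2) + there(1) + awakens(3) = 6

3/7/6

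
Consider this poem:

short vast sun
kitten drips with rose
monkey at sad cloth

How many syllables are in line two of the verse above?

5

Line two: kitten (2), drips (1), with (1), rose (1) → 5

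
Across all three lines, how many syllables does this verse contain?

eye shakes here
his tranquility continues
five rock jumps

Line 1: eye(1) + shakes(1) + here(1) = 3
Line 2: his(1) + tranquility(4) + continues(3) = 8
Line 3: five(1) + rock(1) + jumps(1) = 3
Total: 3 + 8 + 3 = 14

14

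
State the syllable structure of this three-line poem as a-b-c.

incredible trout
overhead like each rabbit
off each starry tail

Line 1: incredible(4) + trout(1) = 5
Line 2: overhead(3) + like(1) + each(1) + rabbit(2) = 7
Line 3: off(1) + each(1) + starry(2) + tail(1) = 5

5-7-5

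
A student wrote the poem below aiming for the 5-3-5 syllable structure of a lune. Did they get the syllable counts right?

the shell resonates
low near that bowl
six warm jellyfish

No

Line 1: the (1), shell (1), resonates (3) → 5 ✓
Line 2: low (1), near (1), that (1), bowl (1) → 4 (expected 3)
Line 3: six (1), warm (1), jellyfish (3) → 5 ✓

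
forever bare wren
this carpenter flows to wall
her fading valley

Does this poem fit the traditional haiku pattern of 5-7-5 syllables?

Line 1: forever (3), bare (1), wren (1) → 5 ✓
Line 2: this (1), carpenter (3), flows (1), to (1), wall (1) → 7 ✓
Line 3: her (1), fading (2), valley (2) → 5 ✓

Yes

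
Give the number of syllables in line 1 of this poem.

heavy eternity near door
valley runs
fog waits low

Line 1: heavy (2), eternity (4), near (1), door (1) → 8

8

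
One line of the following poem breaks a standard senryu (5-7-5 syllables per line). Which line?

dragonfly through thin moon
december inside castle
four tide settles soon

Line 1: "dragonfly through thin moon": 3+1+1+1 = 6 (expected 5)
Line 2: "december inside castle": 3+2+2 = 7 ✓
Line 3: "four tide settles soon": 1+1+2+1 = 5 ✓

Line 1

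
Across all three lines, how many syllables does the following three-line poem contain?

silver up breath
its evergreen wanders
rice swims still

13

Line 1: silver(2) + up(1) + breath(1) = 4
Line 2: its(1) + evergreen(3) + wanders(2) = 6
Line 3: rice(1) + swims(1) + still(1) = 3
Total: 4 + 6 + 3 = 13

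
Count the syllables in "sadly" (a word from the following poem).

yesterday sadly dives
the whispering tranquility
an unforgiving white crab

"sadly" has 2 syllables.

2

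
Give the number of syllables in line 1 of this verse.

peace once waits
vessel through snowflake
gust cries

3

Line 1: "peace once waits": 1+1+1 = 3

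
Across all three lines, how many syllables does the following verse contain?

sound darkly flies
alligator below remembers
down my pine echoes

Line 1: sound(1) + darkly(2) + flies(1) = 4
Line 2: alligator(4) + below(2) + remembers(3) = 9
Line 3: down(1) + my(1) + pine(1) + echoes(2) = 5
Total: 4 + 9 + 5 = 18

18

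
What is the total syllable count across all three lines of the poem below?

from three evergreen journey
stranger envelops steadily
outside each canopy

Line 1: from(1) + three(1) + evergreen(3) + journey(2) = 7
Line 2: stranger(2) + envelops(3) + steadily(3) = 8
Line 3: outside(2) + each(1) + canopy(3) = 6
Total: 7 + 8 + 6 = 21

21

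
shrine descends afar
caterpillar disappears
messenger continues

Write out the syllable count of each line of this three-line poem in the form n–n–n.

5–7–6

Line 1: shrine(1) + descends(2) + afar(2) = 5
Line 2: caterpillar(4) + disappears(3) = 7
Line 3: messenger(3) + continues(3) = 6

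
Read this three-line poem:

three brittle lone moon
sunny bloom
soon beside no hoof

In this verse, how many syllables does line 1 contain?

Line 1: three(1) + brittle(2) + lone(1) + moon(1) = 5

5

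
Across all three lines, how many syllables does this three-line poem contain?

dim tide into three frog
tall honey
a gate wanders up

14

Line 1: "dim tide into three frog": 1+1+2+1+1 = 6
Line 2: "tall honey": 1+2 = 3
Line 3: "a gate wanders up": 1+1+2+1 = 5
Total: 6 + 3 + 5 = 14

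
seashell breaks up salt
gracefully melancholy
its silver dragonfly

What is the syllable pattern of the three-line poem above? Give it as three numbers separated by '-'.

Line 1: seashell (2), breaks (1), up (1), salt (1) → 5
Line 2: gracefully (3), melancholy (4) → 7
Line 3: its (1), silver (2), dragonfly (3) → 6

5-7-6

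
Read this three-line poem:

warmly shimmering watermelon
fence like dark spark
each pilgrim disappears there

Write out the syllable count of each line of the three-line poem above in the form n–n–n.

Line 1: warmly (2), shimmering (3), watermelon (4) → 9
Line 2: fence (1), like (1), dark (1), spark (1) → 4
Line 3: each (1), pilgrim (2), disappears (3), there (1) → 7

9–4–7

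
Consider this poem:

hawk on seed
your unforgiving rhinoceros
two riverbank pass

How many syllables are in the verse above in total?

17

Line 1: "hawk on seed": 1+1+1 = 3
Line 2: "your unforgiving rhinoceros": 1+4+4 = 9
Line 3: "two riverbank pass": 1+3+1 = 5
Total: 3 + 9 + 5 = 17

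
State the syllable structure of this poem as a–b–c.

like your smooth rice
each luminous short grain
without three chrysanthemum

Line 1: like(1) + your(1) + smooth(1) + rice(1) = 4
Line 2: each(1) + luminous(3) + short(1) + grain(1) = 6
Line 3: without(2) + three(1) + chrysanthemum(4) = 7

4–6–7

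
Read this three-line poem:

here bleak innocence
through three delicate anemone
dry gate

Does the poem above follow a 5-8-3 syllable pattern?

No

Line 1: here (1), bleak (1), innocence (3) → 5 ✓
Line 2: through (1), three (1), delicate (3), anemone (4) → 9 (expected 8)
Line 3: dry (1), gate (1) → 2 (expected 3)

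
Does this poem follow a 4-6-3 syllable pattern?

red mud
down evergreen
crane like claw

No

Line 1: "red mud": 1+1 = 2 (expected 4)
Line 2: "down evergreen": 1+3 = 4 (expected 6)
Line 3: "crane like claw": 1+1+1 = 3 ✓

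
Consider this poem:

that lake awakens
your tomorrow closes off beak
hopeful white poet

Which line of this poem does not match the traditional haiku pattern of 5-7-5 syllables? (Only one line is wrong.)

The second line

Line 1: that (1), lake (1), awakens (3) → 5 ✓
Line 2: your (1), tomorrow (3), closes (2), off (1), beak (1) → 8 (expected 7)
Line 3: hopeful (2), white (1), poet (2) → 5 ✓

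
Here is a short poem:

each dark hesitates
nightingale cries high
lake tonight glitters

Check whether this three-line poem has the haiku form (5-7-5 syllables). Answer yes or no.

No

Line 1: each (1), dark (1), hesitates (3) → 5 ✓
Line 2: nightingale (3), cries (1), high (1) → 5 (expected 7)
Line 3: lake (1), tonight (2), glitters (2) → 5 ✓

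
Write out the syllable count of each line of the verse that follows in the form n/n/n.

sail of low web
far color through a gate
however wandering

Line 1: sail (1), of (1), low (1), web (1) → 4
Line 2: far (1), color (2), through (1), a (1), gate (1) → 6
Line 3: however (3), wandering (3) → 6

4/6/6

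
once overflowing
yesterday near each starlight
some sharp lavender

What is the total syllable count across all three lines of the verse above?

Line 1: once (1), overflowing (4) → 5
Line 2: yesterday (3), near (1), each (1), starlight (2) → 7
Line 3: some (1), sharp (1), lavender (3) → 5
Total: 5 + 7 + 5 = 17

17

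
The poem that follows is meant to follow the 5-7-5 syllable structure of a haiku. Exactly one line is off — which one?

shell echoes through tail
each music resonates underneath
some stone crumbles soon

The second line

Line 1: shell(1) + echoes(2) + through(1) + tail(1) = 5 ✓
Line 2: each(1) + music(2) + resonates(3) + underneath(3) = 9 (expected 7)
Line 3: some(1) + stone(1) + crumbles(2) + soon(1) = 5 ✓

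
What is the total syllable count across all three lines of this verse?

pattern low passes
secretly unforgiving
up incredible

17

Line 1: "pattern low passes": 2+1+2 = 5
Line 2: "secretly unforgiving": 3+4 = 7
Line 3: "up incredible": 1+4 = 5
Total: 5 + 7 + 5 = 17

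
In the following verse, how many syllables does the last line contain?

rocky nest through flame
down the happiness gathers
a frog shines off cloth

5

The last line: "a frog shines off cloth": 1+1+1+1+1 = 5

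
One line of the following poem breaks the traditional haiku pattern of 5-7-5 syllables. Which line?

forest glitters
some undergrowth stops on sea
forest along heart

Line 1

Line 1: forest(2) + glitters(2) = 4 (expected 5)
Line 2: some(1) + undergrowth(3) + stops(1) + on(1) + sea(1) = 7 ✓
Line 3: forest(2) + along(2) + heart(1) = 5 ✓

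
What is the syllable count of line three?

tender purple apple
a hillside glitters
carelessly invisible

7

Line three: carelessly (3), invisible (4) → 7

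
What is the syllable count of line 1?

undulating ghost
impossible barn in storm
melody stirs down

Line 1: "undulating ghost": 4+1 = 5

5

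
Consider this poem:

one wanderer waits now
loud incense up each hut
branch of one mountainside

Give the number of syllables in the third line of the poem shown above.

6

The third line: branch(1) + of(1) + one(1) + mountainside(3) = 6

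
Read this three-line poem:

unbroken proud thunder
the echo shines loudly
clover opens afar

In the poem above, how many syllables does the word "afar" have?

2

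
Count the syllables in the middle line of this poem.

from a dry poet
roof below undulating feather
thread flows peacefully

The middle line: roof(1) + below(2) + undulating(4) + feather(2) = 9

9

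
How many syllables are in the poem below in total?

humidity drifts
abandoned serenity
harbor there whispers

17

Line 1: humidity (4), drifts (1) → 5
Line 2: abandoned (3), serenity (4) → 7
Line 3: harbor (2), there (1), whispers (2) → 5
Total: 5 + 7 + 5 = 17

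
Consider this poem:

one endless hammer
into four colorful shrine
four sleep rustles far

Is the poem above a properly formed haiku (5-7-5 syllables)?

Yes

Line 1: one (1), endless (2), hammer (2) → 5 ✓
Line 2: into (2), four (1), colorful (3), shrine (1) → 7 ✓
Line 3: four (1), sleep (1), rustles (2), far (1) → 5 ✓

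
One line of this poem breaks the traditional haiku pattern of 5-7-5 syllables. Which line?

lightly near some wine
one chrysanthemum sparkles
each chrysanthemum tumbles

Line 1: lightly (2), near (1), some (1), wine (1) → 5 ✓
Line 2: one (1), chrysanthemum (4), sparkles (2) → 7 ✓
Line 3: each (1), chrysanthemum (4), tumbles (2) → 7 (expected 5)

The third line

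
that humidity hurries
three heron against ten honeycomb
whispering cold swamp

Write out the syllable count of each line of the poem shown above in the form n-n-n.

Line 1: that(1) + humidity(4) + hurries(2) = 7
Line 2: three(1) + heron(2) + against(2) + ten(1) + honeycomb(3) = 9
Line 3: whispering(3) + cold(1) + swamp(1) = 5

7-9-5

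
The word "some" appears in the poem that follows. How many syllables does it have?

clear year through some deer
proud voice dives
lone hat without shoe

1

"some" has 1 syllable.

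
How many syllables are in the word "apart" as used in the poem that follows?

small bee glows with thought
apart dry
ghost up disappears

2

"apart" has 2 syllables.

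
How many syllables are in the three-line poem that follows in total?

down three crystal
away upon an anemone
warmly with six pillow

19

Line 1: down (1), three (1), crystal (2) → 4
Line 2: away (2), upon (2), an (1), anemone (4) → 9
Line 3: warmly (2), with (1), six (1), pillow (2) → 6
Total: 4 + 9 + 6 = 19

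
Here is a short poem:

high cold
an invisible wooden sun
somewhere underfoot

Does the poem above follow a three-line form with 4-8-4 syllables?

Line 1: high (1), cold (1) → 2 (expected 4)
Line 2: an (1), invisible (4), wooden (2), sun (1) → 8 ✓
Line 3: somewhere (2), underfoot (3) → 5 (expected 4)

No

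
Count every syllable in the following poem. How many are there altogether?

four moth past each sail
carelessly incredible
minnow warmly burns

17

Line 1: four (1), moth (1), past (1), each (1), sail (1) → 5
Line 2: carelessly (3), incredible (4) → 7
Line 3: minnow (2), warmly (2), burns (1) → 5
Total: 5 + 7 + 5 = 17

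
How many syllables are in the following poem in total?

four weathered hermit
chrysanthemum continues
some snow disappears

Line 1: "four weathered hermit": 1+2+2 = 5
Line 2: "chrysanthemum continues": 4+3 = 7
Line 3: "some snow disappears": 1+1+3 = 5
Total: 5 + 7 + 5 = 17

17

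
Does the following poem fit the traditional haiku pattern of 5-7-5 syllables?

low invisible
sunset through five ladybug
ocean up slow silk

Line 1: low (1), invisible (4) → 5 ✓
Line 2: sunset (2), through (1), five (1), ladybug (3) → 7 ✓
Line 3: ocean (2), up (1), slow (1), silk (1) → 5 ✓

Yes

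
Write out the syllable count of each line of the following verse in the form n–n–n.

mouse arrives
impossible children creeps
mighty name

3–7–3

Line 1: mouse (1), arrives (2) → 3
Line 2: impossible (4), children (2), creeps (1) → 7
Line 3: mighty (2), name (1) → 3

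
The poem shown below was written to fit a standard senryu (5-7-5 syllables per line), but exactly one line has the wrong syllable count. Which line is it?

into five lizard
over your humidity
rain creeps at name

Line 1: "into five lizard": 2+1+2 = 5 ✓
Line 2: "over your humidity": 2+1+4 = 7 ✓
Line 3: "rain creeps at name": 1+1+1+1 = 4 (expected 5)

The third line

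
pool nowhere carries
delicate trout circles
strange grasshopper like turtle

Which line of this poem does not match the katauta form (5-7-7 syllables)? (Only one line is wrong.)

Line 1: pool(1) + nowhere(2) + carries(2) = 5 ✓
Line 2: delicate(3) + trout(1) + circles(2) = 6 (expected 7)
Line 3: strange(1) + grasshopper(3) + like(1) + turtle(2) = 7 ✓

The second line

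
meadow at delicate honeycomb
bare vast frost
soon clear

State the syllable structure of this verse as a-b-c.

Line 1: meadow (2), at (1), delicate (3), honeycomb (3) → 9
Line 2: bare (1), vast (1), frost (1) → 3
Line 3: soon (1), clear (1) → 2

9-3-2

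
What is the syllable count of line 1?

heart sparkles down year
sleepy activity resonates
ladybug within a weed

5

Line 1: heart (1), sparkles (2), down (1), year (1) → 5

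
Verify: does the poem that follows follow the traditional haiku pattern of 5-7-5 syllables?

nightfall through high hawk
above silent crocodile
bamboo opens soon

Line 1: nightfall (2), through (1), high (1), hawk (1) → 5 ✓
Line 2: above (2), silent (2), crocodile (3) → 7 ✓
Line 3: bamboo (2), opens (2), soon (1) → 5 ✓

Yes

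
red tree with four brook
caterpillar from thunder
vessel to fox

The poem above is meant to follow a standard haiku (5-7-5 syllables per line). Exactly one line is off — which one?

Line 3

Line 1: red (1), tree (1), with (1), four (1), brook (1) → 5 ✓
Line 2: caterpillar (4), from (1), thunder (2) → 7 ✓
Line 3: vessel (2), to (1), fox (1) → 4 (expected 5)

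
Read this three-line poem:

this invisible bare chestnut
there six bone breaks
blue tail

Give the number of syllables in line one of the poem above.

Line one: "this invisible bare chestnut": 1+4+1+2 = 8

8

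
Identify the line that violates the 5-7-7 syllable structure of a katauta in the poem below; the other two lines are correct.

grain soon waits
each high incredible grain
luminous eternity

Line 1

Line 1: "grain soon waits": 1+1+1 = 3 (expected 5)
Line 2: "each high incredible grain": 1+1+4+1 = 7 ✓
Line 3: "luminous eternity": 3+4 = 7 ✓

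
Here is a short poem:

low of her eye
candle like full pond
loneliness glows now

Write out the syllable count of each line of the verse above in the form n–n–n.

Line 1: low (1), of (1), her (1), eye (1) → 4
Line 2: candle (2), like (1), full (1), pond (1) → 5
Line 3: loneliness (3), glows (1), now (1) → 5

4–5–5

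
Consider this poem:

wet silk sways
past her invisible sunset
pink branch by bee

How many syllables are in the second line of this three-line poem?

The second line: "past her invisible sunset": 1+1+4+2 = 8

8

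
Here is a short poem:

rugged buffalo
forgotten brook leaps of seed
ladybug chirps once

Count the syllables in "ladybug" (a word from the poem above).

3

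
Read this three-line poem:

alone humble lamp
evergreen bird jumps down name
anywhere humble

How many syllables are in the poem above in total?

17

Line 1: alone(2) + humble(2) + lamp(1) = 5
Line 2: evergreen(3) + bird(1) + jumps(1) + down(1) + name(1) = 7
Line 3: anywhere(3) + humble(2) = 5
Total: 5 + 7 + 5 = 17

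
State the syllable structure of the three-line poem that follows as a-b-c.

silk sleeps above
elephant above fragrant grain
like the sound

Line 1: "silk sleeps above": 1+1+2 = 4
Line 2: "elephant above fragrant grain": 3+2+2+1 = 8
Line 3: "like the sound": 1+1+1 = 3

4-8-3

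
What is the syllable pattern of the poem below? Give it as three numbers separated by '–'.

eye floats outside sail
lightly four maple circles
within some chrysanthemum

Line 1: eye (1), floats (1), outside (2), sail (1) → 5
Line 2: lightly (2), four (1), maple (2), circles (2) → 7
Line 3: within (2), some (1), chrysanthemum (4) → 7

5–7–7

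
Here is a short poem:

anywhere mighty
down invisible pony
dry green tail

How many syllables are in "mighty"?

2

"mighty" has 2 syllables.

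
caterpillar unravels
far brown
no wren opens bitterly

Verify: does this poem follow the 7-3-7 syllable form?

Line 1: caterpillar (4), unravels (3) → 7 ✓
Line 2: far (1), brown (1) → 2 (expected 3)
Line 3: no (1), wren (1), opens (2), bitterly (3) → 7 ✓

No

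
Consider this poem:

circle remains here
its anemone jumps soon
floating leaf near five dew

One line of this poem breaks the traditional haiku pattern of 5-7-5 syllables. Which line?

Line 1: circle(2) + remains(2) + here(1) = 5 ✓
Line 2: its(1) + anemone(4) + jumps(1) + soon(1) = 7 ✓
Line 3: floating(2) + leaf(1) + near(1) + five(1) + dew(1) = 6 (expected 5)

The third line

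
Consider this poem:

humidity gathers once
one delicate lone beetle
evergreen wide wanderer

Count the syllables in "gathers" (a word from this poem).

2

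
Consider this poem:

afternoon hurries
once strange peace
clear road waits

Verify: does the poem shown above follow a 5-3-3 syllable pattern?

Line 1: afternoon (3), hurries (2) → 5 ✓
Line 2: once (1), strange (1), peace (1) → 3 ✓
Line 3: clear (1), road (1), waits (1) → 3 ✓

Yes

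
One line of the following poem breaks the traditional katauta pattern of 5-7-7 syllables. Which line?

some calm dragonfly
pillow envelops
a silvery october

Line 2

Line 1: "some calm dragonfly": 1+1+3 = 5 ✓
Line 2: "pillow envelops": 2+3 = 5 (expected 7)
Line 3: "a silvery october": 1+3+3 = 7 ✓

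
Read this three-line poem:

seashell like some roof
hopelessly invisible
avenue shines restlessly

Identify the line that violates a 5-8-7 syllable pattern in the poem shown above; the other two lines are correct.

The second line

Line 1: "seashell like some roof": 2+1+1+1 = 5 ✓
Line 2: "hopelessly invisible": 3+4 = 7 (expected 8)
Line 3: "avenue shines restlessly": 3+1+3 = 7 ✓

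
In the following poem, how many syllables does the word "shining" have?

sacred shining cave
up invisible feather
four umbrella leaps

2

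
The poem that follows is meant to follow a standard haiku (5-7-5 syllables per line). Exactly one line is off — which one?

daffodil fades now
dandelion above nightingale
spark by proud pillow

The second line

Line 1: daffodil (3), fades (1), now (1) → 5 ✓
Line 2: dandelion (4), above (2), nightingale (3) → 9 (expected 7)
Line 3: spark (1), by (1), proud (1), pillow (2) → 5 ✓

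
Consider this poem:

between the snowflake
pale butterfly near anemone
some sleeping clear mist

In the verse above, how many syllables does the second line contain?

The second line: pale (1), butterfly (3), near (1), anemone (4) → 9

9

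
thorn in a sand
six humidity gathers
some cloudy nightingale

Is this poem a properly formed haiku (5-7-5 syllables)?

Line 1: "thorn in a sand": 1+1+1+1 = 4 (expected 5)
Line 2: "six humidity gathers": 1+4+2 = 7 ✓
Line 3: "some cloudy nightingale": 1+2+3 = 6 (expected 5)

No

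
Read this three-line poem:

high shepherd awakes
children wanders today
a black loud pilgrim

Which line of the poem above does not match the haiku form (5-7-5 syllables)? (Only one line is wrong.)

The second line

Line 1: "high shepherd awakes": 1+2+2 = 5 ✓
Line 2: "children wanders today": 2+2+2 = 6 (expected 7)
Line 3: "a black loud pilgrim": 1+1+1+2 = 5 ✓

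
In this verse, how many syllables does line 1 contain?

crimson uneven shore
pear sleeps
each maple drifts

Line 1: crimson (2), uneven (3), shore (1) → 6

6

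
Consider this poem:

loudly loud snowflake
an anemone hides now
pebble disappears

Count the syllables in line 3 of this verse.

Line 3: pebble(2) + disappears(3) = 5

5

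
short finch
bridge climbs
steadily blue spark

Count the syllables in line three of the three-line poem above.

5

Line three: steadily(3) + blue(1) + spark(1) = 5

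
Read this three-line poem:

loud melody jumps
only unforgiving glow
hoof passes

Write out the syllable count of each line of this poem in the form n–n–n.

Line 1: "loud melody jumps": 1+3+1 = 5
Line 2: "only unforgiving glow": 2+4+1 = 7
Line 3: "hoof passes": 1+2 = 3

5–7–3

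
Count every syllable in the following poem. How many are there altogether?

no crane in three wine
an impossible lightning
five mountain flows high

Line 1: no(1) + crane(1) + in(1) + three(1) + wine(1) = 5
Line 2: an(1) + impossible(4) + lightning(2) = 7
Line 3: five(1) + mountain(2) + flows(1) + high(1) = 5
Total: 5 + 7 + 5 = 17

17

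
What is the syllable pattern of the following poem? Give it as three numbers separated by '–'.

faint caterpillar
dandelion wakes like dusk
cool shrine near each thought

5–7–5

Line 1: faint(1) + caterpillar(4) = 5
Line 2: dandelion(4) + wakes(1) + like(1) + dusk(1) = 7
Line 3: cool(1) + shrine(1) + near(1) + each(1) + thought(1) = 5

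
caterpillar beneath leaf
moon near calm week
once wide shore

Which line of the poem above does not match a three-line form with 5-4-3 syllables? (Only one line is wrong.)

Line 1: caterpillar(4) + beneath(2) + leaf(1) = 7 (expected 5)
Line 2: moon(1) + near(1) + calm(1) + week(1) = 4 ✓
Line 3: once(1) + wide(1) + shore(1) = 3 ✓

Line 1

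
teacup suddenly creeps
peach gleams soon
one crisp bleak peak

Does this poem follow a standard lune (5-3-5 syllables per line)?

Line 1: teacup (2), suddenly (3), creeps (1) → 6 (expected 5)
Line 2: peach (1), gleams (1), soon (1) → 3 ✓
Line 3: one (1), crisp (1), bleak (1), peak (1) → 4 (expected 5)

No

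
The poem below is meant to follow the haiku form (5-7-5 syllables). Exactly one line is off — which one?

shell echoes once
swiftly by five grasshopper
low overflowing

The first line

Line 1: shell(1) + echoes(2) + once(1) = 4 (expected 5)
Line 2: swiftly(2) + by(1) + five(1) + grasshopper(3) = 7 ✓
Line 3: low(1) + overflowing(4) = 5 ✓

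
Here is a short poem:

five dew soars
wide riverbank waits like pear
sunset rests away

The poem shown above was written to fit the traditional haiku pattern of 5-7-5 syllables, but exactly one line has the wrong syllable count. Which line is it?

Line 1: "five dew soars": 1+1+1 = 3 (expected 5)
Line 2: "wide riverbank waits like pear": 1+3+1+1+1 = 7 ✓
Line 3: "sunset rests away": 2+1+2 = 5 ✓

The first line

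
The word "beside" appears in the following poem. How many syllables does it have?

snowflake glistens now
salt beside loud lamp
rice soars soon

2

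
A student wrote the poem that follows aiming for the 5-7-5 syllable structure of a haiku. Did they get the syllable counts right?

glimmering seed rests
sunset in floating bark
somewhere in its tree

Line 1: "glimmering seed rests": 3+1+1 = 5 ✓
Line 2: "sunset in floating bark": 2+1+2+1 = 6 (expected 7)
Line 3: "somewhere in its tree": 2+1+1+1 = 5 ✓

No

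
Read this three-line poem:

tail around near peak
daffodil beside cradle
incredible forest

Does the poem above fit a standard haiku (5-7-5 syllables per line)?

Line 1: tail (1), around (2), near (1), peak (1) → 5 ✓
Line 2: daffodil (3), beside (2), cradle (2) → 7 ✓
Line 3: incredible (4), forest (2) → 6 (expected 5)

No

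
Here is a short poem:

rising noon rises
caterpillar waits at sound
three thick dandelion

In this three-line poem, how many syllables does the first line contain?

The first line: rising(2) + noon(1) + rises(2) = 5

5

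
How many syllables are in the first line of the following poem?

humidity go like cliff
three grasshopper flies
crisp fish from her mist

The first line: humidity (4), go (1), like (1), cliff (1) → 7

7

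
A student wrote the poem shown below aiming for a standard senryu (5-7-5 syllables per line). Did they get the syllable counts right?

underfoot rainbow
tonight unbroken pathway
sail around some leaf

Line 1: underfoot (3), rainbow (2) → 5 ✓
Line 2: tonight (2), unbroken (3), pathway (2) → 7 ✓
Line 3: sail (1), around (2), some (1), leaf (1) → 5 ✓

Yes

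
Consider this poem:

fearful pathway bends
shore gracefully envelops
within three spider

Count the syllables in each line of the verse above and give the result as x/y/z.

Line 1: "fearful pathway bends": 2+2+1 = 5
Line 2: "shore gracefully envelops": 1+3+3 = 7
Line 3: "within three spider": 2+1+2 = 5

5/7/5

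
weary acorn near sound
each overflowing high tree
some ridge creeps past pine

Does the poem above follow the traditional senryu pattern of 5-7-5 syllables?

No

Line 1: "weary acorn near sound": 2+2+1+1 = 6 (expected 5)
Line 2: "each overflowing high tree": 1+4+1+1 = 7 ✓
Line 3: "some ridge creeps past pine": 1+1+1+1+1 = 5 ✓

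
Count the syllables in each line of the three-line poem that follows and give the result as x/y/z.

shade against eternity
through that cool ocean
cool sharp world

Line 1: shade (1), against (2), eternity (4) → 7
Line 2: through (1), that (1), cool (1), ocean (2) → 5
Line 3: cool (1), sharp (1), world (1) → 3

7/5/3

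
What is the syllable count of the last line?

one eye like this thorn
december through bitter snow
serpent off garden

5

The last line: "serpent off garden": 2+1+2 = 5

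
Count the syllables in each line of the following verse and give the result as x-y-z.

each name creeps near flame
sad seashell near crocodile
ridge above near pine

5-7-5

Line 1: "each name creeps near flame": 1+1+1+1+1 = 5
Line 2: "sad seashell near crocodile": 1+2+1+3 = 7
Line 3: "ridge above near pine": 1+2+1+1 = 5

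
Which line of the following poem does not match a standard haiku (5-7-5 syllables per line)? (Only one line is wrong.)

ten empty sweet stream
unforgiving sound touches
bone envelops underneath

Line 1: "ten empty sweet stream": 1+2+1+1 = 5 ✓
Line 2: "unforgiving sound touches": 4+1+2 = 7 ✓
Line 3: "bone envelops underneath": 1+3+3 = 7 (expected 5)

The third line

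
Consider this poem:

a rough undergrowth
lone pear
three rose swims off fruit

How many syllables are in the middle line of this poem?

2

The middle line: "lone pear": 1+1 = 2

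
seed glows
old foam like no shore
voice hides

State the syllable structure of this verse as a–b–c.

Line 1: "seed glows": 1+1 = 2
Line 2: "old foam like no shore": 1+1+1+1+1 = 5
Line 3: "voice hides": 1+1 = 2

2–5–2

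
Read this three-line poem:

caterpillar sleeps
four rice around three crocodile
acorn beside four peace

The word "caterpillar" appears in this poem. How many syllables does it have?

"caterpillar" has 4 syllables.

4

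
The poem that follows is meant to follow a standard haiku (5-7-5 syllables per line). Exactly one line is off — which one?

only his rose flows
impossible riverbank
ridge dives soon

The third line

Line 1: only (2), his (1), rose (1), flows (1) → 5 ✓
Line 2: impossible (4), riverbank (3) → 7 ✓
Line 3: ridge (1), dives (1), soon (1) → 3 (expected 5)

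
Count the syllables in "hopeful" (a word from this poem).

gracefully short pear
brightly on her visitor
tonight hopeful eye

2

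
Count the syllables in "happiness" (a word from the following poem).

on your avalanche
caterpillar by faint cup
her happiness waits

3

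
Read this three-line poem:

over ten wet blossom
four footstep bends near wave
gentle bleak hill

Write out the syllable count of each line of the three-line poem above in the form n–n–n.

6–6–4

Line 1: "over ten wet blossom": 2+1+1+2 = 6
Line 2: "four footstep bends near wave": 1+2+1+1+1 = 6
Line 3: "gentle bleak hill": 2+1+1 = 4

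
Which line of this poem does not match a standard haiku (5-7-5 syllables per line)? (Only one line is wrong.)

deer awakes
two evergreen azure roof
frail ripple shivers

Line 1

Line 1: deer (1), awakes (2) → 3 (expected 5)
Line 2: two (1), evergreen (3), azure (2), roof (1) → 7 ✓
Line 3: frail (1), ripple (2), shivers (2) → 5 ✓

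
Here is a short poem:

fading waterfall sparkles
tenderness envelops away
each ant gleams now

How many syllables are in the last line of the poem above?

4

The last line: "each ant gleams now": 1+1+1+1 = 4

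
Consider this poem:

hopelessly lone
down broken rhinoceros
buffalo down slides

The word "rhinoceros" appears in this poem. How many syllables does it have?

4

"rhinoceros" has 4 syllables.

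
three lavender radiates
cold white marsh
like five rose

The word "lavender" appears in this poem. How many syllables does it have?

"lavender" has 3 syllables.

3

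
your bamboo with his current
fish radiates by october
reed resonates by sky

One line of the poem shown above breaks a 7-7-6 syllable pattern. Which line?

Line 1: "your bamboo with his current": 1+2+1+1+2 = 7 ✓
Line 2: "fish radiates by october": 1+3+1+3 = 8 (expected 7)
Line 3: "reed resonates by sky": 1+3+1+1 = 6 ✓

The second line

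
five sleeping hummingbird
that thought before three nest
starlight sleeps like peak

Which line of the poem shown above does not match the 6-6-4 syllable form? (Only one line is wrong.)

Line 1: five(1) + sleeping(2) + hummingbird(3) = 6 ✓
Line 2: that(1) + thought(1) + before(2) + three(1) + nest(1) = 6 ✓
Line 3: starlight(2) + sleeps(1) + like(1) + peak(1) = 5 (expected 4)

Line 3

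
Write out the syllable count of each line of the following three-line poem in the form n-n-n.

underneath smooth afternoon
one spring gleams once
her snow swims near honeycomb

7-4-7

Line 1: "underneath smooth afternoon": 3+1+3 = 7
Line 2: "one spring gleams once": 1+1+1+1 = 4
Line 3: "her snow swims near honeycomb": 1+1+1+1+3 = 7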